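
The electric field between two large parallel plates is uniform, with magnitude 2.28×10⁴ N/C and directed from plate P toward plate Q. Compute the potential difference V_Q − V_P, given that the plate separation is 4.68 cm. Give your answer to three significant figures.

-1070 V

In a uniform field, potential decreases in the direction of E: ΔV = −E·d for a displacement d parallel to E.
Going from P to Q is a displacement of 4.68 cm along the field, so V_Q − V_P = −Ed = -1070 V.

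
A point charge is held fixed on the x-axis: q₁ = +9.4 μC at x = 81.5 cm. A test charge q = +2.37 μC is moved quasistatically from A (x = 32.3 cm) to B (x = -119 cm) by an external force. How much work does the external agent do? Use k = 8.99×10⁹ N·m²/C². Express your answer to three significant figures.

-0.307 J

For quasistatic motion the external work equals the change in potential energy: W_ext = qΔV = q(V_B − V_A).
At A: distance to the source charge is 0.492 m; V_A = kq₁/r = 1.72×10⁵ V.
At B: distance to the source charge is 2.00 m; V_B = kq₁/r = 4.21×10⁴ V.
ΔV = V_B − V_A = -1.30×10⁵ V.
W_ext = qΔV = (2.37×10⁻⁶ C)(-1.30×10⁵ V) = -0.307 J.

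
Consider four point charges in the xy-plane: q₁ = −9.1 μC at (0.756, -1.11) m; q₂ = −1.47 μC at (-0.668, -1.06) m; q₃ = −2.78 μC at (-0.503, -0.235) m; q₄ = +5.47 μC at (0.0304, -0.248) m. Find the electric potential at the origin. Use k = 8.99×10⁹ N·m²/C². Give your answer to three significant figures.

8.03×10⁴ V

The total potential is the scalar sum of each charge's contribution, V = Σ kqᵢ/rᵢ.
Distances from the field point to each charge: r₁ = 1.34 m, r₂ = 1.25 m, r₃ = 0.555 m, r₄ = 0.250 m.
V = k[(-9.10×10⁻⁶)/(1.34) + (-1.47×10⁻⁶)/(1.25) + (-2.78×10⁻⁶)/(0.555) + (5.47×10⁻⁶)/(0.250)] = 8.03×10⁴ V.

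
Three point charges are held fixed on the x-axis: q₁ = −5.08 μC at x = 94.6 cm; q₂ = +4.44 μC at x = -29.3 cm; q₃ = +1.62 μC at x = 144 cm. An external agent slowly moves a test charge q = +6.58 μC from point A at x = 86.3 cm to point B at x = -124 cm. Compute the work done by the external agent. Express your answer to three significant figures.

For quasistatic motion the external work equals the change in potential energy: W_ext = qΔV = q(V_B − V_A).
At A: distances to the source charges are 0.0830 m, 1.16 m, 0.577 m; V_A = Σ kqᵢ/rᵢ = -4.90×10⁵ V.
At B: distances to the source charges are 2.19 m, 0.947 m, 2.68 m; V_B = Σ kqᵢ/rᵢ = 2.67×10⁴ V.
ΔV = V_B − V_A = 5.17×10⁵ V.
W_ext = qΔV = (6.58×10⁻⁶ C)(5.17×10⁵ V) = 3.40 J.

3.40 J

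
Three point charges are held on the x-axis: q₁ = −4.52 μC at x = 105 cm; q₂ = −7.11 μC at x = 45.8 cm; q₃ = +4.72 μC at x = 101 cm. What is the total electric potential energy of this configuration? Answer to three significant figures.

The assembly work is the sum of pairwise potential energies, U = Σ_{i<j} kqᵢqⱼ/rᵢⱼ.
Pair separations: r₁₂ = 0.592 m, r₁₃ = 0.0400 m, r₂₃ = 0.552 m.
U = (0.488) + (-4.79) + (-0.547) = -4.85 J.

-4.85 J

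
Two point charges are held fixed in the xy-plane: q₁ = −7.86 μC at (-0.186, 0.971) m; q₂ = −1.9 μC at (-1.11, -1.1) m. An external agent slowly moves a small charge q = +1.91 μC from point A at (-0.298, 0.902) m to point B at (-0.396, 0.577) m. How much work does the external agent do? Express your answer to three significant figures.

For quasistatic motion the external work equals the change in potential energy: W_ext = qΔV = q(V_B − V_A).
At A: distances to the source charges are 0.132 m, 2.16 m; V_A = Σ kqᵢ/rᵢ = -5.45×10⁵ V.
At B: distances to the source charges are 0.446 m, 1.82 m; V_B = Σ kqᵢ/rᵢ = -1.68×10⁵ V.
ΔV = V_B − V_A = 3.77×10⁵ V.
W_ext = qΔV = (1.91×10⁻⁶ C)(3.77×10⁵ V) = 0.721 J.

0.721 J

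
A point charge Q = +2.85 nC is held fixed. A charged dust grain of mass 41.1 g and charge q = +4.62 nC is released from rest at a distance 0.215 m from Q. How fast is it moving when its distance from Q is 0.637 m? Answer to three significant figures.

4.21×10⁻³ m/s

Only the electrostatic force acts, so mechanical energy is conserved: ½mv² = U₁ − U₂ = kQq(1/r₁ − 1/r₂).
U₁ − U₂ = (8.99×10⁹ N·m²/C²)(2.85×10⁻⁹ C)(4.62×10⁻⁹ C)(1/0.215 − 1/0.637) = 3.65×10⁻⁷ J.
v = √(2·3.65×10⁻⁷/0.0411) = 4.21×10⁻³ m/s.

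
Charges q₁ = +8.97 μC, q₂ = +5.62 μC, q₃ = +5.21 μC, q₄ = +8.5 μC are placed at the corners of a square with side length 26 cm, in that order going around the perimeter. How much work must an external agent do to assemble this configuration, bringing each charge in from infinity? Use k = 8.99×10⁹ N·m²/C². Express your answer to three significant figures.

The assembly work is the sum of pairwise potential energies, U = Σ_{i<j} kqᵢqⱼ/rᵢⱼ.
The four side pairs have separation 0.260 m and the two diagonal pairs 0.368 m.
Summing all 6 pair terms gives U = 9.23 J.

9.23 J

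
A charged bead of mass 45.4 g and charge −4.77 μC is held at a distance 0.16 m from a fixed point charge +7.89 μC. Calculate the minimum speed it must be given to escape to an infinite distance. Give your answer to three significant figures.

To just escape, total mechanical energy must reach zero at infinity: ½mv²_min + U = 0, so ½mv²_min = −U = |kQq|/r.
|U| = |kQq|/r = (8.99×10⁹ N·m²/C²)(7.89×10⁻⁶)(4.77×10⁻⁶)/(0.160) = 2.11 J.
v_min = √(2|U|/m) = √(2·2.11/0.0454) = 9.65 m/s.

9.65 m/s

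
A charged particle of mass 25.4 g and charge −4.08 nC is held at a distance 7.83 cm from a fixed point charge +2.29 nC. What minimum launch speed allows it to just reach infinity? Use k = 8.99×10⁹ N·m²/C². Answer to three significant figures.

9.19×10⁻³ m/s

To just escape, total mechanical energy must reach zero at infinity: ½mv²_min + U = 0, so ½mv²_min = −U = |kQq|/r.
|U| = |kQq|/r = (8.99×10⁹ N·m²/C²)(2.29×10⁻⁹)(4.08×10⁻⁹)/(0.0783) = 1.07×10⁻⁶ J.
v_min = √(2|U|/m) = √(2·1.07×10⁻⁶/0.0254) = 9.19×10⁻³ m/s.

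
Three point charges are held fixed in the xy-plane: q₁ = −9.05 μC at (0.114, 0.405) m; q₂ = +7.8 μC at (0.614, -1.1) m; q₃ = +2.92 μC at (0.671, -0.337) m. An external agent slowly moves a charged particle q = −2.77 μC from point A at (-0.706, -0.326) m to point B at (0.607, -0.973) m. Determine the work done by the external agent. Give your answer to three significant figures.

-1.51 J

For quasistatic motion the external work equals the change in potential energy: W_ext = qΔV = q(V_B − V_A).
At A: distances to the source charges are 1.10 m, 1.53 m, 1.38 m; V_A = Σ kqᵢ/rᵢ = -9170 V.
At B: distances to the source charges are 1.46 m, 0.127 m, 0.639 m; V_B = Σ kqᵢ/rᵢ = 5.37×10⁵ V.
ΔV = V_B − V_A = 5.46×10⁵ V.
W_ext = qΔV = (-2.77×10⁻⁶ C)(5.46×10⁵ V) = -1.51 J.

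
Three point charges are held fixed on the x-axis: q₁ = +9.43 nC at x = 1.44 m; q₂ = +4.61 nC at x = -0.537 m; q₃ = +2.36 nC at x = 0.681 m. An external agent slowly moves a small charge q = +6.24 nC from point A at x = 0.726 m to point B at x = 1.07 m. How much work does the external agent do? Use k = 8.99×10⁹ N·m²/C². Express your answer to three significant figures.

-1.96×10⁻⁶ J

For quasistatic motion the external work equals the change in potential energy: W_ext = qΔV = q(V_B − V_A).
At A: distances to the source charges are 0.714 m, 1.26 m, 0.0450 m; V_A = Σ kqᵢ/rᵢ = 623 V.
At B: distances to the source charges are 0.370 m, 1.61 m, 0.389 m; V_B = Σ kqᵢ/rᵢ = 309 V.
ΔV = V_B − V_A = -314 V.
W_ext = qΔV = (6.24×10⁻⁹ C)(-314 V) = -1.96×10⁻⁶ J.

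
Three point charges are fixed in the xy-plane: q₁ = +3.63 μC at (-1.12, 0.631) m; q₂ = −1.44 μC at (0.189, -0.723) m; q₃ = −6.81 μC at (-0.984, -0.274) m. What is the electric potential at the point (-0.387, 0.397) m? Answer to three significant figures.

-3.60×10⁴ V

The total potential is the scalar sum of each charge's contribution, V = Σ kqᵢ/rᵢ.
Distances from the field point to each charge: r₁ = 0.769 m, r₂ = 1.26 m, r₃ = 0.898 m.
V = k[(3.63×10⁻⁶)/(0.769) + (-1.44×10⁻⁶)/(1.26) + (-6.81×10⁻⁶)/(0.898)] = -3.60×10⁴ V.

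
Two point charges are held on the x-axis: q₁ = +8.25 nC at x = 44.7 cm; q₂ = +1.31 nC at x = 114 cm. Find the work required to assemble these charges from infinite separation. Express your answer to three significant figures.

1.40×10⁻⁷ J

The work to assemble the configuration equals its total potential energy, U = Σ kqᵢqⱼ/rᵢⱼ over all pairs.
Pair separations: r₁₂ = 0.693 m.
U = (1.40×10⁻⁷) = 1.40×10⁻⁷ J.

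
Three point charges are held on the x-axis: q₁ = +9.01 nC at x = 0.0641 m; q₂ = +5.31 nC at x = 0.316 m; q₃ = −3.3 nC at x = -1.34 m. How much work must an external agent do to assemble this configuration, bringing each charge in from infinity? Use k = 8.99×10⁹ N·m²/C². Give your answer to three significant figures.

1.42×10⁻⁶ J

The assembly work is the sum of pairwise potential energies, U = Σ_{i<j} kqᵢqⱼ/rᵢⱼ.
Pair separations: r₁₂ = 0.252 m, r₁₃ = 1.40 m, r₂₃ = 1.66 m.
U = (1.71×10⁻⁶) + (-1.90×10⁻⁷) + (-9.51×10⁻⁸) = 1.42×10⁻⁶ J.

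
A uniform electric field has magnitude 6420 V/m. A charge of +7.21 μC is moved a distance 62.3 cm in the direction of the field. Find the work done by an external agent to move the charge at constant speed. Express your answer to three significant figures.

The potential change for a displacement 62.3 cm in the direction of the field is ΔV = −Ed = -4000 V.
W_ext = qΔV = -0.0288 J.

-0.0288 J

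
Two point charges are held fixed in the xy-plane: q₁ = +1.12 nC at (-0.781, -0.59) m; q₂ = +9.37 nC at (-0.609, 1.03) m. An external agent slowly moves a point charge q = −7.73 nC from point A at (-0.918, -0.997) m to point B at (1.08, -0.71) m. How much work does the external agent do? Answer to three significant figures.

1.89×10⁻⁷ J

For quasistatic motion the external work equals the change in potential energy: W_ext = qΔV = q(V_B − V_A).
At A: distances to the source charges are 0.429 m, 2.05 m; V_A = Σ kqᵢ/rᵢ = 64.5 V.
At B: distances to the source charges are 1.86 m, 2.42 m; V_B = Σ kqᵢ/rᵢ = 40.1 V.
ΔV = V_B − V_A = -24.4 V.
W_ext = qΔV = (-7.73×10⁻⁹ C)(-24.4 V) = 1.89×10⁻⁷ J.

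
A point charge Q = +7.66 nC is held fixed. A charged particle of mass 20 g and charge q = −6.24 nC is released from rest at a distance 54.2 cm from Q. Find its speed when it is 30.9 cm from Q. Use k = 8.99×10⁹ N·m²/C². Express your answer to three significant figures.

Only the electrostatic force acts, so mechanical energy is conserved: ½mv² = U₁ − U₂ = kQq(1/r₁ − 1/r₂).
U₁ − U₂ = (8.99×10⁹ N·m²/C²)(7.66×10⁻⁹ C)(-6.24×10⁻⁹ C)(1/0.542 − 1/0.309) = 5.98×10⁻⁷ J.
v = √(2·5.98×10⁻⁷/0.0200) = 7.73×10⁻³ m/s.

7.73×10⁻³ m/s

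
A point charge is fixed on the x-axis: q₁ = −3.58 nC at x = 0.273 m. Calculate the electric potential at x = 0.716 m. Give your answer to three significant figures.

-72.7 V

Electric potential is a scalar, so the contributions from each charge add algebraically: V = Σ kqᵢ/rᵢ.
V = k[(-3.58×10⁻⁹)/(0.443)] = -72.7 V.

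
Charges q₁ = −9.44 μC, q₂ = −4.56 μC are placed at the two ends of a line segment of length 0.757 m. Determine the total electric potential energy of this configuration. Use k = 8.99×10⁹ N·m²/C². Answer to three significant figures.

0.511 J

The assembly work is the sum of pairwise potential energies, U = Σ_{i<j} kqᵢqⱼ/rᵢⱼ.
The separation is r = 0.757 m.
U = (0.511) = 0.511 J.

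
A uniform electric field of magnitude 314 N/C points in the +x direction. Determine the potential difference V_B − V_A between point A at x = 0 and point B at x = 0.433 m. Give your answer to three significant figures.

-136 V

In a uniform field, potential decreases in the direction of E: V_B − V_A = −E·Δx.
V_B − V_A = −(314 V/m)(0.433 m) = -136 V.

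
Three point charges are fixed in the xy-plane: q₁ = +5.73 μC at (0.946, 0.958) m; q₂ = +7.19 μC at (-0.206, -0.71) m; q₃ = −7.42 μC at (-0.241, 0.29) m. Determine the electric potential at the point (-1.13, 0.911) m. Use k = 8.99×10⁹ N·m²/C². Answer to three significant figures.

-2060 V

Electric potential is a scalar, so the contributions from each charge add algebraically: V = Σ kqᵢ/rᵢ.
Distances from the field point to each charge: r₁ = 2.08 m, r₂ = 1.87 m, r₃ = 1.08 m.
V = k[(5.73×10⁻⁶)/(2.08) + (7.19×10⁻⁶)/(1.87) + (-7.42×10⁻⁶)/(1.08)] = -2060 V.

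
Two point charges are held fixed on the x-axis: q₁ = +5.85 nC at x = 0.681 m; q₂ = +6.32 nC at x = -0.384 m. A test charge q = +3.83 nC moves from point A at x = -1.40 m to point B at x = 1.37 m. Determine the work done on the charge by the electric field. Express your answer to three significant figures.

The work done by the electric force is W_field = −ΔU = −q(V_B − V_A) = q(V_A − V_B).
At A: distances to the source charges are 2.08 m, 1.02 m; V_A = Σ kqᵢ/rᵢ = 81.2 V.
At B: distances to the source charges are 0.689 m, 1.75 m; V_B = Σ kqᵢ/rᵢ = 109 V.
ΔV = V_B − V_A = 27.5 V.
W_field = −qΔV = −(3.83×10⁻⁹ C)(27.5 V) = -1.05×10⁻⁷ J.

-1.05×10⁻⁷ J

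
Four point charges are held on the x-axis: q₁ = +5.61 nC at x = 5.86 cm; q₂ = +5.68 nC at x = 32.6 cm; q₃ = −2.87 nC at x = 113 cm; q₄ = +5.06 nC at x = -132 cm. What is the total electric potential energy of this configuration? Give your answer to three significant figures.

The work to assemble the configuration equals its total potential energy, U = Σ kqᵢqⱼ/rᵢⱼ over all pairs.
Pair separations: r₁₂ = 0.267 m, r₁₃ = 1.07 m, r₁₄ = 1.38 m, r₂₃ = 0.804 m, r₂₄ = 1.65 m, r₃₄ = 2.45 m.
Summing all 6 pair terms gives U = 1.04×10⁻⁶ J.

1.04×10⁻⁶ J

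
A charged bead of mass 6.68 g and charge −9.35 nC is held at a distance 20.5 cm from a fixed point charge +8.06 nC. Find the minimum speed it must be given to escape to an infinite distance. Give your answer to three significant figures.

0.0315 m/s

To just escape, total mechanical energy must reach zero at infinity: ½mv²_min + U = 0, so ½mv²_min = −U = |kQq|/r.
|U| = |kQq|/r = (8.99×10⁹ N·m²/C²)(8.06×10⁻⁹)(9.35×10⁻⁹)/(0.205) = 3.30×10⁻⁶ J.
v_min = √(2|U|/m) = √(2·3.30×10⁻⁶/6.68×10⁻³) = 0.0315 m/s.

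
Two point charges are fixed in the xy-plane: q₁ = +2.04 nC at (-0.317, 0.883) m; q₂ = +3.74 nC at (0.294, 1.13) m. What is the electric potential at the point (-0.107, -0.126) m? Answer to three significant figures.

Electric potential is a scalar, so the contributions from each charge add algebraically: V = Σ kqᵢ/rᵢ.
Distances from the field point to each charge: r₁ = 1.03 m, r₂ = 1.32 m.
V = k[(2.04×10⁻⁹)/(1.03) + (3.74×10⁻⁹)/(1.32)] = 43.3 V.

43.3 V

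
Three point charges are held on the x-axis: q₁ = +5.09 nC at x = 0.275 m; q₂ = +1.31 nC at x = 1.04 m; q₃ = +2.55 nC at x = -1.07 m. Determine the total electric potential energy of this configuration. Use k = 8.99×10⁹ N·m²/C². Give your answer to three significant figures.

1.79×10⁻⁷ J

The work to assemble the configuration equals its total potential energy, U = Σ kqᵢqⱼ/rᵢⱼ over all pairs.
Pair separations: r₁₂ = 0.765 m, r₁₃ = 1.35 m, r₂₃ = 2.11 m.
U = (7.84×10⁻⁸) + (8.68×10⁻⁸) + (1.42×10⁻⁸) = 1.79×10⁻⁷ J.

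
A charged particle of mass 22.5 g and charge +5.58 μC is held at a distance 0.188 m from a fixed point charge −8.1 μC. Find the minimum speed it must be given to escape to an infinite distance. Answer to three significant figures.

13.9 m/s

To just escape, total mechanical energy must reach zero at infinity: ½mv²_min + U = 0, so ½mv²_min = −U = |kQq|/r.
|U| = |kQq|/r = (8.99×10⁹ N·m²/C²)(8.10×10⁻⁶)(5.58×10⁻⁶)/(0.188) = 2.16 J.
v_min = √(2|U|/m) = √(2·2.16/0.0225) = 13.9 m/s.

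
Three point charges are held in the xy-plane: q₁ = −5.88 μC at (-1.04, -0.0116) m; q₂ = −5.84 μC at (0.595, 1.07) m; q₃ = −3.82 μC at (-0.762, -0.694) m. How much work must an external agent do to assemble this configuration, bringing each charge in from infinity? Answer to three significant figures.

0.522 J

The work to assemble the configuration equals its total potential energy, U = Σ kqᵢqⱼ/rᵢⱼ over all pairs.
Pair separations: r₁₂ = 1.96 m, r₁₃ = 0.737 m, r₂₃ = 2.23 m.
U = (0.157) + (0.274) + (0.0901) = 0.522 J.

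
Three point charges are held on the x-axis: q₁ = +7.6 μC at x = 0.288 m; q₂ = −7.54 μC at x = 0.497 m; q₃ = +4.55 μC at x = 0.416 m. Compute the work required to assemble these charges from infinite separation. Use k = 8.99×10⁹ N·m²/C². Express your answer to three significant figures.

The assembly work is the sum of pairwise potential energies, U = Σ_{i<j} kqᵢqⱼ/rᵢⱼ.
Pair separations: r₁₂ = 0.209 m, r₁₃ = 0.128 m, r₂₃ = 0.0810 m.
U = (-2.46) + (2.43) + (-3.81) = -3.84 J.

-3.84 J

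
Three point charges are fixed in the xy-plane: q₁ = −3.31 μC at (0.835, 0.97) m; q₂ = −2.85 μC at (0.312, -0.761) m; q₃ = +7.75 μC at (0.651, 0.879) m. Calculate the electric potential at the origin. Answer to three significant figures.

The total potential is the scalar sum of each charge's contribution, V = Σ kqᵢ/rᵢ.
Distances from the field point to each charge: r₁ = 1.28 m, r₂ = 0.822 m, r₃ = 1.09 m.
V = k[(-3.31×10⁻⁶)/(1.28) + (-2.85×10⁻⁶)/(0.822) + (7.75×10⁻⁶)/(1.09)] = 9300 V.

9300 V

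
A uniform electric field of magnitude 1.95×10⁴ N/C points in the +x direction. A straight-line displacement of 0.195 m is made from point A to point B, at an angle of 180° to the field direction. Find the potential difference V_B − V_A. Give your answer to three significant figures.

3800 V

Only the component of displacement along E changes the potential: ΔV = −E·d·cosθ.
ΔV = −(1.95×10⁴ V/m)(0.195 m)cos180° = 3800 V.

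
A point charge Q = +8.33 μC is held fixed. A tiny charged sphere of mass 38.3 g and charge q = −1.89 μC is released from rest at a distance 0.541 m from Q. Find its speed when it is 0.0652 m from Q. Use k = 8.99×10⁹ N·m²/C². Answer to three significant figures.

Only the electrostatic force acts, so mechanical energy is conserved: ½mv² = U₁ − U₂ = kQq(1/r₁ − 1/r₂).
U₁ − U₂ = (8.99×10⁹ N·m²/C²)(8.33×10⁻⁶ C)(-1.89×10⁻⁶ C)(1/0.541 − 1/0.0652) = 1.91 J.
v = √(2·1.91/0.0383) = 9.98 m/s.

9.98 m/s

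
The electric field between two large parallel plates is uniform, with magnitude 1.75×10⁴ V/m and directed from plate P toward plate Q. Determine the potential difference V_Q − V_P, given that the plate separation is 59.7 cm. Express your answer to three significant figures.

-1.04×10⁴ V

In a uniform field, potential decreases in the direction of E: ΔV = −E·d for a displacement d parallel to E.
Going from P to Q is a displacement of 59.7 cm along the field, so V_Q − V_P = −Ed = -1.04×10⁴ V.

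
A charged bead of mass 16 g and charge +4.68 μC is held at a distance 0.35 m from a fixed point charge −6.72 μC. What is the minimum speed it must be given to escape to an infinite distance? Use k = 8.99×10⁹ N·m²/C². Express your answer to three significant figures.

10.0 m/s

To just escape, total mechanical energy must reach zero at infinity: ½mv²_min + U = 0, so ½mv²_min = −U = |kQq|/r.
|U| = |kQq|/r = (8.99×10⁹ N·m²/C²)(6.72×10⁻⁶)(4.68×10⁻⁶)/(0.350) = 0.808 J.
v_min = √(2|U|/m) = √(2·0.808/0.0160) = 10.0 m/s.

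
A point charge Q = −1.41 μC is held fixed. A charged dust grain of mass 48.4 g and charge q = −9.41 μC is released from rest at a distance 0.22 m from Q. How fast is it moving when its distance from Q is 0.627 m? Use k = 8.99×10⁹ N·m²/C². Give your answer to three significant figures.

3.81 m/s

Only the electrostatic force acts, so mechanical energy is conserved: ½mv² = U₁ − U₂ = kQq(1/r₁ − 1/r₂).
U₁ − U₂ = (8.99×10⁹ N·m²/C²)(-1.41×10⁻⁶ C)(-9.41×10⁻⁶ C)(1/0.220 − 1/0.627) = 0.352 J.
v = √(2·0.352/0.0484) = 3.81 m/s.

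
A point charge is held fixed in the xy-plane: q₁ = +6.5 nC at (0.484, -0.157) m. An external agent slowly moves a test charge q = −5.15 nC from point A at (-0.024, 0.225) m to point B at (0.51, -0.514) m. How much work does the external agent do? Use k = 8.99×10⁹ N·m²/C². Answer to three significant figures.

For quasistatic motion the external work equals the change in potential energy: W_ext = qΔV = q(V_B − V_A).
At A: distance to the source charge is 0.636 m; V_A = kq₁/r = 91.9 V.
At B: distance to the source charge is 0.358 m; V_B = kq₁/r = 163 V.
ΔV = V_B − V_A = 71.3 V.
W_ext = qΔV = (-5.15×10⁻⁹ C)(71.3 V) = -3.67×10⁻⁷ J.

-3.67×10⁻⁷ J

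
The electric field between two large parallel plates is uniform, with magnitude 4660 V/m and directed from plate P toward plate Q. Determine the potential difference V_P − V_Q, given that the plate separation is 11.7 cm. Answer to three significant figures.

In a uniform field, potential decreases in the direction of E: ΔV = −E·d for a displacement d parallel to E.
Going from Q to P is a displacement of 11.7 cm opposite to the field, so V_P − V_Q = +Ed = 545 V.

545 V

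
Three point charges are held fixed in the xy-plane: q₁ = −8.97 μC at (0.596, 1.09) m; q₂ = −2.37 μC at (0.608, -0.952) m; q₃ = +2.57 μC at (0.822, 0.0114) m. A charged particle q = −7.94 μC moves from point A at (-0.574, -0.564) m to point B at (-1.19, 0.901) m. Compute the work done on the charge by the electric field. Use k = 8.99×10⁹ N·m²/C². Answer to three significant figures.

The work done by the electric force is W_field = −ΔU = −q(V_B − V_A) = q(V_A − V_B).
At A: distances to the source charges are 2.03 m, 1.24 m, 1.51 m; V_A = Σ kqᵢ/rᵢ = -4.16×10⁴ V.
At B: distances to the source charges are 1.80 m, 2.58 m, 2.20 m; V_B = Σ kqᵢ/rᵢ = -4.27×10⁴ V.
ΔV = V_B − V_A = -1020 V.
W_field = −qΔV = −(-7.94×10⁻⁶ C)(-1020 V) = -8.12×10⁻³ J.

-8.12×10⁻³ J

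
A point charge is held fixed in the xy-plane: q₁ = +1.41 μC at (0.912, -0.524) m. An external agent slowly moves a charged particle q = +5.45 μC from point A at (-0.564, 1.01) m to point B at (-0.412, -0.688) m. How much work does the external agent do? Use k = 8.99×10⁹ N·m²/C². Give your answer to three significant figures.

For quasistatic motion the external work equals the change in potential energy: W_ext = qΔV = q(V_B − V_A).
At A: distance to the source charge is 2.13 m; V_A = kq₁/r = 5950 V.
At B: distance to the source charge is 1.33 m; V_B = kq₁/r = 9500 V.
ΔV = V_B − V_A = 3550 V.
W_ext = qΔV = (5.45×10⁻⁶ C)(3550 V) = 0.0193 J.

0.0193 J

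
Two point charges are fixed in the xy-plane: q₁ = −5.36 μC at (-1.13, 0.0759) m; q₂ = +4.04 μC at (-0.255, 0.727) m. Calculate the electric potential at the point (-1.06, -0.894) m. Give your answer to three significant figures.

-2.95×10⁴ V

The total potential is the scalar sum of each charge's contribution, V = Σ kqᵢ/rᵢ.
Distances from the field point to each charge: r₁ = 0.972 m, r₂ = 1.81 m.
V = k[(-5.36×10⁻⁶)/(0.972) + (4.04×10⁻⁶)/(1.81)] = -2.95×10⁴ V.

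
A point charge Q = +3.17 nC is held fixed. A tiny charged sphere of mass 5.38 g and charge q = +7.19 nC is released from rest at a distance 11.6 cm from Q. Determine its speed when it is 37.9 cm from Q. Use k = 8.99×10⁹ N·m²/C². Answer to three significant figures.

Only the electrostatic force acts, so mechanical energy is conserved: ½mv² = U₁ − U₂ = kQq(1/r₁ − 1/r₂).
U₁ − U₂ = (8.99×10⁹ N·m²/C²)(3.17×10⁻⁹ C)(7.19×10⁻⁹ C)(1/0.116 − 1/0.379) = 1.23×10⁻⁶ J.
v = √(2·1.23×10⁻⁶/5.38×10⁻³) = 0.0213 m/s.

0.0213 m/s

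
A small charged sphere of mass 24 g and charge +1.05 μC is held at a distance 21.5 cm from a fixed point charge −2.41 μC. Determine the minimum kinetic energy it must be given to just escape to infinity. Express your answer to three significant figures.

To just escape, total mechanical energy must reach zero at infinity: ½mv²_min + U = 0, so ½mv²_min = −U = |kQq|/r.
|U| = |kQq|/r = (8.99×10⁹ N·m²/C²)(2.41×10⁻⁶)(1.05×10⁻⁶)/(0.215) = 0.106 J.

0.106 J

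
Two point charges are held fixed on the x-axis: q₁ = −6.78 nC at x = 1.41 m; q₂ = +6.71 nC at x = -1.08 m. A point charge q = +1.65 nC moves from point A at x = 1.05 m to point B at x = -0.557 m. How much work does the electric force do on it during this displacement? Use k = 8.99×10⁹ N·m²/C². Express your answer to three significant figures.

-3.72×10⁻⁷ J

The work done by the electric force is W_field = −ΔU = −q(V_B − V_A) = q(V_A − V_B).
At A: distances to the source charges are 0.360 m, 2.13 m; V_A = Σ kqᵢ/rᵢ = -141 V.
At B: distances to the source charges are 1.97 m, 0.523 m; V_B = Σ kqᵢ/rᵢ = 84.4 V.
ΔV = V_B − V_A = 225 V.
W_field = −qΔV = −(1.65×10⁻⁹ C)(225 V) = -3.72×10⁻⁷ J.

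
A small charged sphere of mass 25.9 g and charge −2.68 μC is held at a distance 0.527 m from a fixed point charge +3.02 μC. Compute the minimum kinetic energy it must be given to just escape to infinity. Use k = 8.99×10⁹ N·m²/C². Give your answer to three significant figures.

To just escape, total mechanical energy must reach zero at infinity: ½mv²_min + U = 0, so ½mv²_min = −U = |kQq|/r.
|U| = |kQq|/r = (8.99×10⁹ N·m²/C²)(3.02×10⁻⁶)(2.68×10⁻⁶)/(0.527) = 0.138 J.

0.138 J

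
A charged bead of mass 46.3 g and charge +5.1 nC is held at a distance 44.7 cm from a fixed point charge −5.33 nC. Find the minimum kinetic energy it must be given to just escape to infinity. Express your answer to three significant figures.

To just escape, total mechanical energy must reach zero at infinity: ½mv²_min + U = 0, so ½mv²_min = −U = |kQq|/r.
|U| = |kQq|/r = (8.99×10⁹ N·m²/C²)(5.33×10⁻⁹)(5.10×10⁻⁹)/(0.447) = 5.47×10⁻⁷ J.

5.47×10⁻⁷ J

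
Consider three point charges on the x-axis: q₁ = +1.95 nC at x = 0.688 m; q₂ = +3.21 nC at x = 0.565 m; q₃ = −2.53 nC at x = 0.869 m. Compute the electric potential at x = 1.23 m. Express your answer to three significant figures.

12.7 V

Electric potential is a scalar, so the contributions from each charge add algebraically: V = Σ kqᵢ/rᵢ.
Distances from the field point to each charge: r₁ = 0.542 m, r₂ = 0.665 m, r₃ = 0.361 m.
V = k[(1.95×10⁻⁹)/(0.542) + (3.21×10⁻⁹)/(0.665) + (-2.53×10⁻⁹)/(0.361)] = 12.7 V.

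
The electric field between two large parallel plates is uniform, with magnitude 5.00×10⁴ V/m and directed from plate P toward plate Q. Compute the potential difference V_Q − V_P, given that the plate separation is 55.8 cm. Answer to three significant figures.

-2.79×10⁴ V

In a uniform field, potential decreases in the direction of E: ΔV = −E·d for a displacement d parallel to E.
Going from P to Q is a displacement of 55.8 cm along the field, so V_Q − V_P = −Ed = -2.79×10⁴ V.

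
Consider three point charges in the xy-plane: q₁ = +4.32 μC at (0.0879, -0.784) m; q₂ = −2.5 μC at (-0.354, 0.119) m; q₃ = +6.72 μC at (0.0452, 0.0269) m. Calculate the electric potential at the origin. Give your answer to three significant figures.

1.14×10⁶ V

Electric potential is a scalar, so the contributions from each charge add algebraically: V = Σ kqᵢ/rᵢ.
Distances from the field point to each charge: r₁ = 0.789 m, r₂ = 0.373 m, r₃ = 0.0526 m.
V = k[(4.32×10⁻⁶)/(0.789) + (-2.50×10⁻⁶)/(0.373) + (6.72×10⁻⁶)/(0.0526)] = 1.14×10⁶ V.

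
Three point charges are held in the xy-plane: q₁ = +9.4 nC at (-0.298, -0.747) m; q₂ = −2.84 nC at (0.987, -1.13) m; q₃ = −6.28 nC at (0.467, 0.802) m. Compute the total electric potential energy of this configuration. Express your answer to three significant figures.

The work to assemble the configuration equals its total potential energy, U = Σ kqᵢqⱼ/rᵢⱼ over all pairs.
Pair separations: r₁₂ = 1.34 m, r₁₃ = 1.73 m, r₂₃ = 2.00 m.
U = (-1.79×10⁻⁷) + (-3.07×10⁻⁷) + (8.01×10⁻⁸) = -4.06×10⁻⁷ J.

-4.06×10⁻⁷ J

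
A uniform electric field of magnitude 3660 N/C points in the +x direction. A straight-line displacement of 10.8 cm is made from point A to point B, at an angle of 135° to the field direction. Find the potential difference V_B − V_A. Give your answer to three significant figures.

Only the component of displacement along E changes the potential: ΔV = −E·d·cosθ.
ΔV = −(3660 V/m)(0.108 m)cos135° = 280 V.

280 V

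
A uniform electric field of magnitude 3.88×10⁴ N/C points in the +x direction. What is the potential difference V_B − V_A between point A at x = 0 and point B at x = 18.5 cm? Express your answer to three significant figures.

In a uniform field, potential decreases in the direction of E: V_B − V_A = −E·Δx.
V_B − V_A = −(3.88×10⁴ V/m)(0.185 m) = -7180 V.

-7180 V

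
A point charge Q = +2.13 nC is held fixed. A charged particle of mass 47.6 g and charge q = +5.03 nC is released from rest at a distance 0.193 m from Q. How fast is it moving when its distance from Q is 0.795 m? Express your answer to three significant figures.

Only the electrostatic force acts, so mechanical energy is conserved: ½mv² = U₁ − U₂ = kQq(1/r₁ − 1/r₂).
U₁ − U₂ = (8.99×10⁹ N·m²/C²)(2.13×10⁻⁹ C)(5.03×10⁻⁹ C)(1/0.193 − 1/0.795) = 3.78×10⁻⁷ J.
v = √(2·3.78×10⁻⁷/0.0476) = 3.98×10⁻³ m/s.

3.98×10⁻³ m/s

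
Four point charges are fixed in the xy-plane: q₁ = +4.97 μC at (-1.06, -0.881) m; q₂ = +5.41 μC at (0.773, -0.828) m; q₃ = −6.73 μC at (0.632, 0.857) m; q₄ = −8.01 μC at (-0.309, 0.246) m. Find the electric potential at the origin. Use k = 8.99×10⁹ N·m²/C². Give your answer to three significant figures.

Electric potential is a scalar, so the contributions from each charge add algebraically: V = Σ kqᵢ/rᵢ.
Distances from the field point to each charge: r₁ = 1.38 m, r₂ = 1.13 m, r₃ = 1.06 m, r₄ = 0.395 m.
V = k[(4.97×10⁻⁶)/(1.38) + (5.41×10⁻⁶)/(1.13) + (-6.73×10⁻⁶)/(1.06) + (-8.01×10⁻⁶)/(0.395)] = -1.64×10⁵ V.

-1.64×10⁵ V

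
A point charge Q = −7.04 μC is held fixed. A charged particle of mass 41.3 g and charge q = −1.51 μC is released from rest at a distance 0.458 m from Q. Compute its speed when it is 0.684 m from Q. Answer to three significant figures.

Only the electrostatic force acts, so mechanical energy is conserved: ½mv² = U₁ − U₂ = kQq(1/r₁ − 1/r₂).
U₁ − U₂ = (8.99×10⁹ N·m²/C²)(-7.04×10⁻⁶ C)(-1.51×10⁻⁶ C)(1/0.458 − 1/0.684) = 0.0689 J.
v = √(2·0.0689/0.0413) = 1.83 m/s.

1.83 m/s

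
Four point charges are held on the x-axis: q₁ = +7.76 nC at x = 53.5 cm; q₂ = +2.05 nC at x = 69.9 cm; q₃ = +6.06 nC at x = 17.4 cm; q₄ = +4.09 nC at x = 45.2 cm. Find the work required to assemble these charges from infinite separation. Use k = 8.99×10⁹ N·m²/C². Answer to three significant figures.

The assembly work is the sum of pairwise potential energies, U = Σ_{i<j} kqᵢqⱼ/rᵢⱼ.
Pair separations: r₁₂ = 0.164 m, r₁₃ = 0.361 m, r₁₄ = 0.0830 m, r₂₃ = 0.525 m, r₂₄ = 0.247 m, r₃₄ = 0.278 m.
Summing all 6 pair terms gives U = 6.80×10⁻⁶ J.

6.80×10⁻⁶ J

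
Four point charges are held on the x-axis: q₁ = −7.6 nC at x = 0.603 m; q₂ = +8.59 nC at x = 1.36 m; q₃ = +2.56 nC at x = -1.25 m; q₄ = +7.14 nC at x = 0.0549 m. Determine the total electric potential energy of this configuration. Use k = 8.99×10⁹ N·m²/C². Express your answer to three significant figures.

-1.14×10⁻⁶ J

The assembly work is the sum of pairwise potential energies, U = Σ_{i<j} kqᵢqⱼ/rᵢⱼ.
Pair separations: r₁₂ = 0.757 m, r₁₃ = 1.85 m, r₁₄ = 0.548 m, r₂₃ = 2.61 m, r₂₄ = 1.31 m, r₃₄ = 1.30 m.
Summing all 6 pair terms gives U = -1.14×10⁻⁶ J.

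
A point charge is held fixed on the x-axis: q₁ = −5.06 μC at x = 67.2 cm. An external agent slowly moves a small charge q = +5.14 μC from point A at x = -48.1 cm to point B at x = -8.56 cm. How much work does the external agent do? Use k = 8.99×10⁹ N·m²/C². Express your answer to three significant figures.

For quasistatic motion the external work equals the change in potential energy: W_ext = qΔV = q(V_B − V_A).
At A: distance to the source charge is 1.15 m; V_A = kq₁/r = -3.95×10⁴ V.
At B: distance to the source charge is 0.758 m; V_B = kq₁/r = -6.00×10⁴ V.
ΔV = V_B − V_A = -2.06×10⁴ V.
W_ext = qΔV = (5.14×10⁻⁶ C)(-2.06×10⁴ V) = -0.106 J.

-0.106 J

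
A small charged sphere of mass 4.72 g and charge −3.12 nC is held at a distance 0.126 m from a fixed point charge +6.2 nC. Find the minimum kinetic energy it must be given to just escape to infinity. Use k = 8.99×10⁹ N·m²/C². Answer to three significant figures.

To just escape, total mechanical energy must reach zero at infinity: ½mv²_min + U = 0, so ½mv²_min = −U = |kQq|/r.
|U| = |kQq|/r = (8.99×10⁹ N·m²/C²)(6.20×10⁻⁹)(3.12×10⁻⁹)/(0.126) = 1.38×10⁻⁶ J.

1.38×10⁻⁶ J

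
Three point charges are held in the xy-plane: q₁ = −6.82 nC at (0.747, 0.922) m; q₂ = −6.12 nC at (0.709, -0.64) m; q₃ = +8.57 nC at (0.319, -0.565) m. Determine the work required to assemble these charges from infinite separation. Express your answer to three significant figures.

The work to assemble the configuration equals its total potential energy, U = Σ kqᵢqⱼ/rᵢⱼ over all pairs.
Pair separations: r₁₂ = 1.56 m, r₁₃ = 1.55 m, r₂₃ = 0.397 m.
U = (2.40×10⁻⁷) + (-3.40×10⁻⁷) + (-1.19×10⁻⁶) = -1.29×10⁻⁶ J.

-1.29×10⁻⁶ J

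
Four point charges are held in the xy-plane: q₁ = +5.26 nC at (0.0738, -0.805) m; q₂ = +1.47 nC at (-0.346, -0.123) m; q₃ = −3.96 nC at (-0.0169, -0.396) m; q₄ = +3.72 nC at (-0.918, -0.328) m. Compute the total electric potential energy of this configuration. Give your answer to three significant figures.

-3.88×10⁻⁷ J

The work to assemble the configuration equals its total potential energy, U = Σ kqᵢqⱼ/rᵢⱼ over all pairs.
Pair separations: r₁₂ = 0.801 m, r₁₃ = 0.419 m, r₁₄ = 1.10 m, r₂₃ = 0.428 m, r₂₄ = 0.608 m, r₃₄ = 0.904 m.
Summing all 6 pair terms gives U = -3.88×10⁻⁷ J.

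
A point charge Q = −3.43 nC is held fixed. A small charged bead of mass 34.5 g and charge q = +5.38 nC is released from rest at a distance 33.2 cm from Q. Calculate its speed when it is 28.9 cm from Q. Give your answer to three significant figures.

2.08×10⁻³ m/s

Only the electrostatic force acts, so mechanical energy is conserved: ½mv² = U₁ − U₂ = kQq(1/r₁ − 1/r₂).
U₁ − U₂ = (8.99×10⁹ N·m²/C²)(-3.43×10⁻⁹ C)(5.38×10⁻⁹ C)(1/0.332 − 1/0.289) = 7.43×10⁻⁸ J.
v = √(2·7.43×10⁻⁸/0.0345) = 2.08×10⁻³ m/s.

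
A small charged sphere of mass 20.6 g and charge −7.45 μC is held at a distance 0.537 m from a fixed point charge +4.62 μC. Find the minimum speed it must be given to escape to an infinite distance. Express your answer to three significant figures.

7.48 m/s

To just escape, total mechanical energy must reach zero at infinity: ½mv²_min + U = 0, so ½mv²_min = −U = |kQq|/r.
|U| = |kQq|/r = (8.99×10⁹ N·m²/C²)(4.62×10⁻⁶)(7.45×10⁻⁶)/(0.537) = 0.576 J.
v_min = √(2|U|/m) = √(2·0.576/0.0206) = 7.48 m/s.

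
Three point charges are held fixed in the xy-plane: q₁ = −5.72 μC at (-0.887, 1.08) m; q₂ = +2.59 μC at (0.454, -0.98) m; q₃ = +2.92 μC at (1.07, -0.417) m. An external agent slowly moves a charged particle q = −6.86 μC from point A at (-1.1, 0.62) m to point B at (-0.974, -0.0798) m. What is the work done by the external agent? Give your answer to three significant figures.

-0.428 J

For quasistatic motion the external work equals the change in potential energy: W_ext = qΔV = q(V_B − V_A).
At A: distances to the source charges are 0.507 m, 2.23 m, 2.41 m; V_A = Σ kqᵢ/rᵢ = -8.01×10⁴ V.
At B: distances to the source charges are 1.16 m, 1.69 m, 2.07 m; V_B = Σ kqᵢ/rᵢ = -1.77×10⁴ V.
ΔV = V_B − V_A = 6.23×10⁴ V.
W_ext = qΔV = (-6.86×10⁻⁶ C)(6.23×10⁴ V) = -0.428 J.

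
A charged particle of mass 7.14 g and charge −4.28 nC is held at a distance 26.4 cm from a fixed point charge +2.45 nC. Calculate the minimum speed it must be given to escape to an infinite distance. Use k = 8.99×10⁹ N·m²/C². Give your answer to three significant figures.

0.0100 m/s

To just escape, total mechanical energy must reach zero at infinity: ½mv²_min + U = 0, so ½mv²_min = −U = |kQq|/r.
|U| = |kQq|/r = (8.99×10⁹ N·m²/C²)(2.45×10⁻⁹)(4.28×10⁻⁹)/(0.264) = 3.57×10⁻⁷ J.
v_min = √(2|U|/m) = √(2·3.57×10⁻⁷/7.14×10⁻³) = 0.0100 m/s.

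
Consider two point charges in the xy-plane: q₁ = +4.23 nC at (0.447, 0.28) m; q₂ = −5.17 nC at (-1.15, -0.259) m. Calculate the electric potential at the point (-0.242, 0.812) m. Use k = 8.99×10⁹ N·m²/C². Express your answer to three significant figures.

The total potential is the scalar sum of each charge's contribution, V = Σ kqᵢ/rᵢ.
Distances from the field point to each charge: r₁ = 0.870 m, r₂ = 1.40 m.
V = k[(4.23×10⁻⁹)/(0.870) + (-5.17×10⁻⁹)/(1.40)] = 10.6 V.

10.6 V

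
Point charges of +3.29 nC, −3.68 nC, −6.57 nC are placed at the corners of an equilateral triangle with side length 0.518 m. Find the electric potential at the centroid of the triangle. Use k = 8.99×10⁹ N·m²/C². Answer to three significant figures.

The total potential is the scalar sum of each charge's contribution, V = Σ kqᵢ/rᵢ.
The distance from each vertex to the centroid is a/√3 = 0.299 m.
V = k[(3.29×10⁻⁹)/(0.299) + (-3.68×10⁻⁹)/(0.299) + (-6.57×10⁻⁹)/(0.299)] = -209 V.

-209 V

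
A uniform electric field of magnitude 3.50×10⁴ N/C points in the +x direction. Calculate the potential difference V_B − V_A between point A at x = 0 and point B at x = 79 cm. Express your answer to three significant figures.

-2.76×10⁴ V

In a uniform field, potential decreases in the direction of E: V_B − V_A = −E·Δx.
V_B − V_A = −(3.50×10⁴ V/m)(0.790 m) = -2.76×10⁴ V.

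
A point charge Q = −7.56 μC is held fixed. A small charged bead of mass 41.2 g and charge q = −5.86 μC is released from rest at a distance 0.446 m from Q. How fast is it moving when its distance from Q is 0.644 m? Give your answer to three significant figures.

Only the electrostatic force acts, so mechanical energy is conserved: ½mv² = U₁ − U₂ = kQq(1/r₁ − 1/r₂).
U₁ − U₂ = (8.99×10⁹ N·m²/C²)(-7.56×10⁻⁶ C)(-5.86×10⁻⁶ C)(1/0.446 − 1/0.644) = 0.275 J.
v = √(2·0.275/0.0412) = 3.65 m/s.

3.65 m/s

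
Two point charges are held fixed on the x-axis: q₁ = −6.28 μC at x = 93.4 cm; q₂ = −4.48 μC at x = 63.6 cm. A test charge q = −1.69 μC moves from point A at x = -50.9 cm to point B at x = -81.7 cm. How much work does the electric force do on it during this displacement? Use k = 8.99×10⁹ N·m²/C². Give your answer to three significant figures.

The work done by the electric force is W_field = −ΔU = −q(V_B − V_A) = q(V_A − V_B).
At A: distances to the source charges are 1.44 m, 1.15 m; V_A = Σ kqᵢ/rᵢ = -7.43×10⁴ V.
At B: distances to the source charges are 1.75 m, 1.45 m; V_B = Σ kqᵢ/rᵢ = -6.00×10⁴ V.
ΔV = V_B − V_A = 1.43×10⁴ V.
W_field = −qΔV = −(-1.69×10⁻⁶ C)(1.43×10⁴ V) = 0.0242 J.

0.0242 J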